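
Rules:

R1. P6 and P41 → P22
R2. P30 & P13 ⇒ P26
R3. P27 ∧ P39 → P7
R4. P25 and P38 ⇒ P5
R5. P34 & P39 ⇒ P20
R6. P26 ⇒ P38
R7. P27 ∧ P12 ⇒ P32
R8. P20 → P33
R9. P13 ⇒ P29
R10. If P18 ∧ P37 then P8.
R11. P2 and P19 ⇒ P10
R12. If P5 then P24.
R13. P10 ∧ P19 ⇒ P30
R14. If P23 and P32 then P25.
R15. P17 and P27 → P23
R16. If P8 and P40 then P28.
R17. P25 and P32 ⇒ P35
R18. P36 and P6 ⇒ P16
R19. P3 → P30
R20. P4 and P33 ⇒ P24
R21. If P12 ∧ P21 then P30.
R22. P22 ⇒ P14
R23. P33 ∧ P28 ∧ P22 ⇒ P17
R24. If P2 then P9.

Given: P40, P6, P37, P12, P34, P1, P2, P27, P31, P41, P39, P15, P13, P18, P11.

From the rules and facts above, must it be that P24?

No

Forward chaining from the given facts derives: P22, P7, P20, P32, P33, P29, P8, P28, P14, P17, P9, P23, P25, P35.
Rules concluding P24: R12 needs P5; R20 needs P4 — none of these are established.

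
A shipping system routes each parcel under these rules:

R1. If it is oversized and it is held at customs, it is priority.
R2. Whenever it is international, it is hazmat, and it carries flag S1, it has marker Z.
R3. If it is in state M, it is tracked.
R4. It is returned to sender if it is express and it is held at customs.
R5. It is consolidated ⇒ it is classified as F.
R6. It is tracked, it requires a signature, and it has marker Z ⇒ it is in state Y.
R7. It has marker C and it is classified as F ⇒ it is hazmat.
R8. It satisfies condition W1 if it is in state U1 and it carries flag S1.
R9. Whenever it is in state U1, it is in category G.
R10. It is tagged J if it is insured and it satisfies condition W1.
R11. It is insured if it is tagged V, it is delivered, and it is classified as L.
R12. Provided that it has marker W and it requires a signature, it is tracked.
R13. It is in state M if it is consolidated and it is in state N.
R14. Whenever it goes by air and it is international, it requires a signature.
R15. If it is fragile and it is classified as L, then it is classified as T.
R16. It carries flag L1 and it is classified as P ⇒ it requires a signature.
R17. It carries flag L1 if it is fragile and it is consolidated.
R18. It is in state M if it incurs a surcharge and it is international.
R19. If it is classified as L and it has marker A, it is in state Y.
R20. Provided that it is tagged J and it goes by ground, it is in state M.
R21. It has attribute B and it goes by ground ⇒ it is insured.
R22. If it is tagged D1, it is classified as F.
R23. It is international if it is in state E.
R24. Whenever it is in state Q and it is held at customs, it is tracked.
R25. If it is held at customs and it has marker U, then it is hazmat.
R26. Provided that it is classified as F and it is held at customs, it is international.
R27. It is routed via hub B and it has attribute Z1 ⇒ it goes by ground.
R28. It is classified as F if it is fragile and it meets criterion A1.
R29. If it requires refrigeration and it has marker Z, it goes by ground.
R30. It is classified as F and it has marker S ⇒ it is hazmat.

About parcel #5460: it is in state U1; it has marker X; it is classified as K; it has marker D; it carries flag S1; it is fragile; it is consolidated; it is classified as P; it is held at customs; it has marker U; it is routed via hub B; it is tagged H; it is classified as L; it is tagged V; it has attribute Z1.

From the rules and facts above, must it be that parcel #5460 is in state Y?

No

Forward chaining from the given facts derives: is classified as F, satisfies condition W1, is in category G, is classified as T, carries flag L1, is hazmat, is international, goes by ground, has marker Z, requires a signature.
Rules concluding "it is in state Y": R6 needs "it is tracked"; R19 needs "it has marker A" — none of these are established.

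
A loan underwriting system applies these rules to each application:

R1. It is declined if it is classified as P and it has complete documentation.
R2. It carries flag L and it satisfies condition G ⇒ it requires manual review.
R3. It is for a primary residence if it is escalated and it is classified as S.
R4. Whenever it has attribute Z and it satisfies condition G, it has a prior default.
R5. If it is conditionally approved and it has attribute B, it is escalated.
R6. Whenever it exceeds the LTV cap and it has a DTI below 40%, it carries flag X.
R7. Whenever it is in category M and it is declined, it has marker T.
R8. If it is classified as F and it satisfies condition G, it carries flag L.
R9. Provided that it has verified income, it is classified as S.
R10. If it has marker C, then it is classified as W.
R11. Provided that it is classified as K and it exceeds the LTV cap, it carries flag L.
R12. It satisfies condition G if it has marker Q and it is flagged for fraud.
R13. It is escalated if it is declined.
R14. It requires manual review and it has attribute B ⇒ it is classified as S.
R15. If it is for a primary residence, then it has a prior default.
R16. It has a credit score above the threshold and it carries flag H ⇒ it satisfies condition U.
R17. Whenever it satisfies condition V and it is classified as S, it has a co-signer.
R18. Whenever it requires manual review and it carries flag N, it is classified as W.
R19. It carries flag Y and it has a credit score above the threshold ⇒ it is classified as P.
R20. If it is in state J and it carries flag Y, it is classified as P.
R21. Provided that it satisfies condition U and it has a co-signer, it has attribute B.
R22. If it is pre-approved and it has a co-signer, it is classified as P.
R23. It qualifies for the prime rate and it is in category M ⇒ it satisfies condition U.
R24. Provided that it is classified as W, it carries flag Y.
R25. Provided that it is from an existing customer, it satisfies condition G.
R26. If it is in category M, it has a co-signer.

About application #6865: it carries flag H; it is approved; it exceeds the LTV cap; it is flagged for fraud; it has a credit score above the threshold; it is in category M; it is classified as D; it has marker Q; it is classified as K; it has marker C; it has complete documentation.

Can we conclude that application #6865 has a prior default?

By R10 (it has marker C): it is classified as W.
By R11 (it is classified as K, it exceeds the LTV cap): it carries flag L.
By R12 (it has marker Q, it is flagged for fraud): it satisfies condition G.
By R16 (it has a credit score above the threshold, it carries flag H): it satisfies condition U.
By R24 (it is classified as W): it carries flag Y.
By R26 (it is in category M): it has a co-signer.
By R2 (it carries flag L, it satisfies condition G): it requires manual review.
By R19 (it carries flag Y, it has a credit score above the threshold): it is classified as P.
By R21 (it satisfies condition U, it has a co-signer): it has attribute B.
By R1 (it is classified as P, it has complete documentation): it is declined.
By R13 (it is declined): it is escalated.
By R14 (it requires manual review, it has attribute B): it is classified as S.
By R3 (it is escalated, it is classified as S): it is for a primary residence.
By R15 (it is for a primary residence): it has a prior default.

Yes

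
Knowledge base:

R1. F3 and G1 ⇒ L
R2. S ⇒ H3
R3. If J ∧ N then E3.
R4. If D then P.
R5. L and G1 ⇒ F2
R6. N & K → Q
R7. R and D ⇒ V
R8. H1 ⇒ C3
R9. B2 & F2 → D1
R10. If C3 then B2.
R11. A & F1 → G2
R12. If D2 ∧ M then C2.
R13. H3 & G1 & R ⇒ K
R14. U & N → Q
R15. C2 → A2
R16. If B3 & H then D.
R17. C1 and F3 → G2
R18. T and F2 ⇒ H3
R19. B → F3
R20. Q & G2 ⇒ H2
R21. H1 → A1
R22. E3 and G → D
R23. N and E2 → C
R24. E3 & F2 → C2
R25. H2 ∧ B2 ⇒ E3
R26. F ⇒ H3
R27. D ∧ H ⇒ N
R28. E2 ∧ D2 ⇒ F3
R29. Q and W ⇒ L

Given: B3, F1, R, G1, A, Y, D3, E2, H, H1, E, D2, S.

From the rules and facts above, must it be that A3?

Forward chaining from the given facts derives: H3, C3, B2, G2, K, D, A1, N, F3, L, P, F2, Q, V, D1, H2, C, E3, C2, A2.
No rule has A3 as its conclusion, and it is not among the given facts.

No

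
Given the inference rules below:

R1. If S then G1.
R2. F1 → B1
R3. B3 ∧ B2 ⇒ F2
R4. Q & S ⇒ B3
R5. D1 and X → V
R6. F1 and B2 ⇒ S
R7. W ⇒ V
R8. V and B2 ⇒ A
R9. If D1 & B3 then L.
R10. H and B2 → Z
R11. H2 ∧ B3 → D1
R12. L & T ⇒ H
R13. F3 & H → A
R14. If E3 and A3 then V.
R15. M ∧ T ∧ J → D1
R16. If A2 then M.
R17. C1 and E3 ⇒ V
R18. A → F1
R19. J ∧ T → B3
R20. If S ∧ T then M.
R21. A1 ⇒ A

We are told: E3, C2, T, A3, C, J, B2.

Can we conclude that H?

Yes

V  (by R14: E3, A3)
B3  (by R19: J, T)
A  (by R8: V, B2)
F1  (by R18: A)
S  (by R6: F1, B2)
M  (by R20: S, T)
D1  (by R15: M, T, J)
L  (by R9: D1, B3)
H  (by R12: L, T)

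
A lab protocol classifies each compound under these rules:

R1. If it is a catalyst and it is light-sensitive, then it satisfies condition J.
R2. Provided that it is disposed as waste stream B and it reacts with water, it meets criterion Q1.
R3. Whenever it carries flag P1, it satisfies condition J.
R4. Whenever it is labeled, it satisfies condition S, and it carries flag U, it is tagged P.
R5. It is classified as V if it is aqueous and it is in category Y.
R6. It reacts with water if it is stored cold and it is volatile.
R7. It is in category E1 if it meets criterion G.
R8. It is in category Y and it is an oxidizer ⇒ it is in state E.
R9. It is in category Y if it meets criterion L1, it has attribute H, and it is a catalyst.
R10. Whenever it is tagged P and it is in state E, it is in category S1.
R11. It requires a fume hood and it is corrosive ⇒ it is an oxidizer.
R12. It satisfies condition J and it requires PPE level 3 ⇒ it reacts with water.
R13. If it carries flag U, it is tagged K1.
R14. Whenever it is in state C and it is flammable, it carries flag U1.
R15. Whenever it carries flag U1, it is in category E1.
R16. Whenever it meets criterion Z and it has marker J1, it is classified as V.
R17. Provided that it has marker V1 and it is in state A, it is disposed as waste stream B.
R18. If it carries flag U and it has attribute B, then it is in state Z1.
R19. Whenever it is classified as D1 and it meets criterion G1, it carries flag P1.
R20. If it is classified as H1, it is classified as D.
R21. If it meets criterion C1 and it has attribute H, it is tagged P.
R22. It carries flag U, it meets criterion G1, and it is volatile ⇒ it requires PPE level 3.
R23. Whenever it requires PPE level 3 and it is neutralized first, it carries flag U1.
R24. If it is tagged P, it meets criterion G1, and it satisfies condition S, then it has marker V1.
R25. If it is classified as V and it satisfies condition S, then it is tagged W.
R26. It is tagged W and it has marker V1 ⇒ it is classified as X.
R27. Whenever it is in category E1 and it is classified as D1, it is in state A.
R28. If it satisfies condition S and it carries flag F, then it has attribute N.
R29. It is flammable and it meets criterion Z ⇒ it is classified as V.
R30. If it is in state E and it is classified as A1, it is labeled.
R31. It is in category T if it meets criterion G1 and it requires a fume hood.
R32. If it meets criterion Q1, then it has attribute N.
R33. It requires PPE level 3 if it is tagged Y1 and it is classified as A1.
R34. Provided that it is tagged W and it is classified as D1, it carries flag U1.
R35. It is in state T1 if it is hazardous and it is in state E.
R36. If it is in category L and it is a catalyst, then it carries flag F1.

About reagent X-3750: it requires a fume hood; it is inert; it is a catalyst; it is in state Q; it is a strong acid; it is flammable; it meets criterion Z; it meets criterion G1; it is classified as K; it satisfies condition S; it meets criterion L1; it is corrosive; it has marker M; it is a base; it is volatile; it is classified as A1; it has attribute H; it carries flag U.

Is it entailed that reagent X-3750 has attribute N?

Forward chaining from the given facts derives: is in category Y, is an oxidizer, is tagged K1, requires PPE level 3, is classified as V, is in category T, is in state E, is tagged W, is labeled, is tagged P, is in category S1, has marker V1, is classified as X.
Rules concluding "it has attribute N": R28 needs "it carries flag F"; R32 needs "it meets criterion Q1" — none of these are established.

No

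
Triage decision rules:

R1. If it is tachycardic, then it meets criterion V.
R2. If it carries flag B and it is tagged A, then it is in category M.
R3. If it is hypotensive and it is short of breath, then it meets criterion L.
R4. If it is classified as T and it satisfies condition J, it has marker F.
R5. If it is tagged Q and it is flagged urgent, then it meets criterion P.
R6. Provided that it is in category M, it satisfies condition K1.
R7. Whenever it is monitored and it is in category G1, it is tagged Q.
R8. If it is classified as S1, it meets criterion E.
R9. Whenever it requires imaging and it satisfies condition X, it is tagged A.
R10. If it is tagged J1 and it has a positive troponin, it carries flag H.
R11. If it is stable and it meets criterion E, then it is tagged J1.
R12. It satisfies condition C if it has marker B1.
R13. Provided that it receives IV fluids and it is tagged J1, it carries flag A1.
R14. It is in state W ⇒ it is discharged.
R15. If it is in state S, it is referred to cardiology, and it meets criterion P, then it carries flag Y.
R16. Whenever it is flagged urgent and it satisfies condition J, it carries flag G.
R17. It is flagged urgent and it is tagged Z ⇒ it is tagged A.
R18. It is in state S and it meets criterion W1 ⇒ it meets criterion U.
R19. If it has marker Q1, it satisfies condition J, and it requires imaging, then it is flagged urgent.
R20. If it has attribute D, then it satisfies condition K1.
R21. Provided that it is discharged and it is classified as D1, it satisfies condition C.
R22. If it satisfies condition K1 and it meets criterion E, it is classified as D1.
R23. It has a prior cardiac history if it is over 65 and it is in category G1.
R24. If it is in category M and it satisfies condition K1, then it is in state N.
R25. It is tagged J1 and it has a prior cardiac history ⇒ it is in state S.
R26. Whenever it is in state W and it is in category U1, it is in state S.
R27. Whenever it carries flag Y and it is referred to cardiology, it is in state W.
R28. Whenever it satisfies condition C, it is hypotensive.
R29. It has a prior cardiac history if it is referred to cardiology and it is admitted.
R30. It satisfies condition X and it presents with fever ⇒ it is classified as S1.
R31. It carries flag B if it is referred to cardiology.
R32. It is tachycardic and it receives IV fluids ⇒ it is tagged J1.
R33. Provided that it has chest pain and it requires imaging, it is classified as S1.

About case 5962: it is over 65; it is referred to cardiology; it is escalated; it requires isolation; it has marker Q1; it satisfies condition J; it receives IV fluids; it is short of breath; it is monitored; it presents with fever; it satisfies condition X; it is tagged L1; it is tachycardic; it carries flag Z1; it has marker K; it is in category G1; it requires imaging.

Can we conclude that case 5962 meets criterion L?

By R7 (it is monitored, it is in category G1): it is tagged Q.
By R9 (it requires imaging, it satisfies condition X): it is tagged A.
By R19 (it has marker Q1, it satisfies condition J, it requires imaging): it is flagged urgent.
By R23 (it is over 65, it is in category G1): it has a prior cardiac history.
By R30 (it satisfies condition X, it presents with fever): it is classified as S1.
By R31 (it is referred to cardiology): it carries flag B.
By R32 (it is tachycardic, it receives IV fluids): it is tagged J1.
By R2 (it carries flag B, it is tagged A): it is in category M.
By R5 (it is tagged Q, it is flagged urgent): it meets criterion P.
By R6 (it is in category M): it satisfies condition K1.
By R8 (it is classified as S1): it meets criterion E.
By R22 (it satisfies condition K1, it meets criterion E): it is classified as D1.
By R25 (it is tagged J1, it has a prior cardiac history): it is in state S.
By R15 (it is in state S, it is referred to cardiology, it meets criterion P): it carries flag Y.
By R27 (it carries flag Y, it is referred to cardiology): it is in state W.
By R14 (it is in state W): it is discharged.
By R21 (it is discharged, it is classified as D1): it satisfies condition C.
By R28 (it satisfies condition C): it is hypotensive.
By R3 (it is hypotensive, it is short of breath): it meets criterion L.

Yes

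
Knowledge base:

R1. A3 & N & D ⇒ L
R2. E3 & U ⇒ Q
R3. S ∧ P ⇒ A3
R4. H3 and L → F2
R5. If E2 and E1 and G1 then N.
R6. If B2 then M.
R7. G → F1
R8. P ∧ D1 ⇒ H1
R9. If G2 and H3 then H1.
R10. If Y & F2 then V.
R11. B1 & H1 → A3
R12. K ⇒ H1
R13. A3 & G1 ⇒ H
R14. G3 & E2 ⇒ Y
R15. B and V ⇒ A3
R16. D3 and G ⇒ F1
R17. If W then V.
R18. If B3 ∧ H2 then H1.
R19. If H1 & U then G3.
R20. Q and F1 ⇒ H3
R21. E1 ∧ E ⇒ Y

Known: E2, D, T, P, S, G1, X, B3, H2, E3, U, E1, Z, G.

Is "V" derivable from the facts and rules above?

Yes

Q  (by R2: E3, U)
A3  (by R3: S, P)
N  (by R5: E2, E1, G1)
F1  (by R7: G)
H1  (by R18: B3, H2)
G3  (by R19: H1, U)
H3  (by R20: Q, F1)
L  (by R1: A3, N, D)
F2  (by R4: H3, L)
Y  (by R14: G3, E2)
V  (by R10: Y, F2)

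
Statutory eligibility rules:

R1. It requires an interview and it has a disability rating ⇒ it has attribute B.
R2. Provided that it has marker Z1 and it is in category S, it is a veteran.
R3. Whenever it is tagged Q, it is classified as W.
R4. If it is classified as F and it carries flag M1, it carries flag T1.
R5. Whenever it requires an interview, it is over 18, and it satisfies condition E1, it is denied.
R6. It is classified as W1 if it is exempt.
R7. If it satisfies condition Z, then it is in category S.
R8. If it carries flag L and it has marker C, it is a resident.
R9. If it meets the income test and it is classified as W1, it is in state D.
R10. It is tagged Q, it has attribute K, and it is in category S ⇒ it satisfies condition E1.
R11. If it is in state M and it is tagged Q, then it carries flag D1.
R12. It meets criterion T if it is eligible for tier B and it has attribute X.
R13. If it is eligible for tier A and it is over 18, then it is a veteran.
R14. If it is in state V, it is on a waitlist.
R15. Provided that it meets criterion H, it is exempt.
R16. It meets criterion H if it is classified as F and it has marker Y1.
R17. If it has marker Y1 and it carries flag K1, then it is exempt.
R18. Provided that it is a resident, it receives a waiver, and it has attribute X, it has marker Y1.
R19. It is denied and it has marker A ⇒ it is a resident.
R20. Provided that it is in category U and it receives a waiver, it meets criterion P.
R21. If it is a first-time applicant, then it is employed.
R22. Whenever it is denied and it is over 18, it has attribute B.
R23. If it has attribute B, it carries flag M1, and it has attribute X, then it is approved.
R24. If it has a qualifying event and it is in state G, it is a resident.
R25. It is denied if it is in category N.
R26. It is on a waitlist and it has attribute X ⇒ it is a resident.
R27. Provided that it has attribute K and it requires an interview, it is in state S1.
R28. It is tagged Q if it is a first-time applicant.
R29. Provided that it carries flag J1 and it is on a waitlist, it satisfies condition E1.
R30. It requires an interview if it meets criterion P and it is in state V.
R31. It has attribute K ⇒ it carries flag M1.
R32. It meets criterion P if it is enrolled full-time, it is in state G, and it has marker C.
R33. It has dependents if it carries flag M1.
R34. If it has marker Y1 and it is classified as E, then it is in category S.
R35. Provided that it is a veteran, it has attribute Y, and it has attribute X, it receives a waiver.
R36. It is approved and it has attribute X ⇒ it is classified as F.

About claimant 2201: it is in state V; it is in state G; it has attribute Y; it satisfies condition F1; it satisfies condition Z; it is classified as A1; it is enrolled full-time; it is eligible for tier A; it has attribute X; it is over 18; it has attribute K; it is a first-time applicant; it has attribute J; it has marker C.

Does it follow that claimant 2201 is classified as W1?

Yes

By R7 (it satisfies condition Z): it is in category S.
By R13 (it is eligible for tier A, it is over 18): it is a veteran.
By R14 (it is in state V): it is on a waitlist.
By R26 (it is on a waitlist, it has attribute X): it is a resident.
By R28 (it is a first-time applicant): it is tagged Q.
By R31 (it has attribute K): it carries flag M1.
By R32 (it is enrolled full-time, it is in state G, it has marker C): it meets criterion P.
By R35 (it is a veteran, it has attribute Y, it has attribute X): it receives a waiver.
By R10 (it is tagged Q, it has attribute K, it is in category S): it satisfies condition E1.
By R18 (it is a resident, it receives a waiver, it has attribute X): it has marker Y1.
By R30 (it meets criterion P, it is in state V): it requires an interview.
By R5 (it requires an interview, it is over 18, it satisfies condition E1): it is denied.
By R22 (it is denied, it is over 18): it has attribute B.
By R23 (it has attribute B, it carries flag M1, it has attribute X): it is approved.
By R36 (it is approved, it has attribute X): it is classified as F.
By R16 (it is classified as F, it has marker Y1): it meets criterion H.
By R15 (it meets criterion H): it is exempt.
By R6 (it is exempt): it is classified as W1.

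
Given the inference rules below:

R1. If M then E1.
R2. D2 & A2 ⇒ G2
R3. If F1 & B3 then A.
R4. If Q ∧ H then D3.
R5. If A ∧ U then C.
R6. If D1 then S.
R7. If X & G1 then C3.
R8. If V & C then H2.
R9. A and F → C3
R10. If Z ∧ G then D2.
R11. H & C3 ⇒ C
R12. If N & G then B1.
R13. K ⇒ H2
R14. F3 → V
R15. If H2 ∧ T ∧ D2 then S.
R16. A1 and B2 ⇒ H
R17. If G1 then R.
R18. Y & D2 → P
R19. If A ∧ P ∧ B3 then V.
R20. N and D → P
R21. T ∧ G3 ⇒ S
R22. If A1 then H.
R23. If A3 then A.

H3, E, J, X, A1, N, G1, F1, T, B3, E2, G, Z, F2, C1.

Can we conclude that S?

Forward chaining from the given facts derives: A, C3, D2, B1, R, H, C.
Rules concluding S: R6 needs D1; R15 needs H2; R21 needs G3 — none of these are established.

No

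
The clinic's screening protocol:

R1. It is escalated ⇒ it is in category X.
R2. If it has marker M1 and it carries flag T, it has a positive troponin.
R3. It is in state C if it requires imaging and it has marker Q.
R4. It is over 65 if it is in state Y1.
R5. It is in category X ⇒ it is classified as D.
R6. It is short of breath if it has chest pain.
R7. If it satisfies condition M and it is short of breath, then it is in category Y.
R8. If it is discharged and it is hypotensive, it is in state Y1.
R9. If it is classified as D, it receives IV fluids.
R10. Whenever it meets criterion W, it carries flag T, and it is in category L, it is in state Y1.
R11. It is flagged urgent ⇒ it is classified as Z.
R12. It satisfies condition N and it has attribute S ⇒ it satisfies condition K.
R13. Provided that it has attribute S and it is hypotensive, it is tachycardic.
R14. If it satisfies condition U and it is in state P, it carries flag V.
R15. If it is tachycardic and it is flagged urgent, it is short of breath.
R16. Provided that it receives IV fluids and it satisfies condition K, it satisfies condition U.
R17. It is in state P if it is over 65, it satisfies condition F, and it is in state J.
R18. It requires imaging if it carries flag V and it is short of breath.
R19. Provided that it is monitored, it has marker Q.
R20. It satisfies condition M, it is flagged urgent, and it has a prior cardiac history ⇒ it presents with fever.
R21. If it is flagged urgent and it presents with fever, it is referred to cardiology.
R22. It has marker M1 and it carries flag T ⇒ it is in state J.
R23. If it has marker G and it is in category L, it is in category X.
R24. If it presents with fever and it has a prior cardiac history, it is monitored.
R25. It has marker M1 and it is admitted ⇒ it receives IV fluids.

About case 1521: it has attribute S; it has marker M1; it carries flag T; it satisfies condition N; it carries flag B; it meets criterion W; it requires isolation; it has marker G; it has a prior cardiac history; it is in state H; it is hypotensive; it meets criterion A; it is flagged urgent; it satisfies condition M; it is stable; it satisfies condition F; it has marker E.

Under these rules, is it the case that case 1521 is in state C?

Forward chaining from the given facts derives: has a positive troponin, is classified as Z, satisfies condition K, is tachycardic, is short of breath, presents with fever, is referred to cardiology, is in state J, is monitored, is in category Y, has marker Q.
The only rule concluding "it is in state C" is R3, which needs "it requires imaging"; that is never established.

No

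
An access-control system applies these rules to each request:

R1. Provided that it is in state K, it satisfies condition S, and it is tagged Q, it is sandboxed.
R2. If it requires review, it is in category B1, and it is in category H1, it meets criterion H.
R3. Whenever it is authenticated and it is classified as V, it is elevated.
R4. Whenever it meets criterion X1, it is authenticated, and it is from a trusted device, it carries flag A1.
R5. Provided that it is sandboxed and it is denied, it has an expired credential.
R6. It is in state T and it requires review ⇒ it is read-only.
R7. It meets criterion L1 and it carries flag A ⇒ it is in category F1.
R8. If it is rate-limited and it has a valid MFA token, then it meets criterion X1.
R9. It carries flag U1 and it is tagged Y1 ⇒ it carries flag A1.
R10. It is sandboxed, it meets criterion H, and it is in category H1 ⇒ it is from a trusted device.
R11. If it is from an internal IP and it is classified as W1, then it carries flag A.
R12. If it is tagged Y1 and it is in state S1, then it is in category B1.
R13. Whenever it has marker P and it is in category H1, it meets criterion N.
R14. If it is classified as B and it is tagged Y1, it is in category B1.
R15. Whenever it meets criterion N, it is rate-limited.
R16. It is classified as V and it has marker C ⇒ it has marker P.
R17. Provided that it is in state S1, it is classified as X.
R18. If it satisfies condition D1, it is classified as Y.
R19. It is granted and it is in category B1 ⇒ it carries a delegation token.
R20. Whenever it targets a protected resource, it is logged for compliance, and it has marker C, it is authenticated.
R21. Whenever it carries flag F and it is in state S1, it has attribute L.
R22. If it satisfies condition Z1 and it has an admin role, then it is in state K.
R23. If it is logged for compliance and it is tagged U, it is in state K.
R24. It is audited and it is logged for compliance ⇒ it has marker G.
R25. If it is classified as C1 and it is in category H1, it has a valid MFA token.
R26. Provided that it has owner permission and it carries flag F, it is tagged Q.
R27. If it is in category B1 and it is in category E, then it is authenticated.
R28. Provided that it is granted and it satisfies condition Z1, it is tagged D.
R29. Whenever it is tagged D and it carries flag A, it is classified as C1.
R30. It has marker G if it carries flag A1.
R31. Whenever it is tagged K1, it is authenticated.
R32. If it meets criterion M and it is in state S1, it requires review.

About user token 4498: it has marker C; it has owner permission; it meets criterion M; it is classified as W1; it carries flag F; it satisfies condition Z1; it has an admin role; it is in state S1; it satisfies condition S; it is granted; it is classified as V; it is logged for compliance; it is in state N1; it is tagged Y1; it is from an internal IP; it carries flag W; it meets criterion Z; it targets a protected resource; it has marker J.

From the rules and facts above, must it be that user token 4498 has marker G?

No

Forward chaining from the given facts derives: carries flag A, is in category B1, has marker P, is classified as X, carries a delegation token, is authenticated, has attribute L, is in state K, is tagged Q, is tagged D, is classified as C1, requires review, is sandboxed, is elevated.
Rules concluding "it has marker G": R24 needs "it is audited"; R30 needs "it carries flag A1" — none of these are established.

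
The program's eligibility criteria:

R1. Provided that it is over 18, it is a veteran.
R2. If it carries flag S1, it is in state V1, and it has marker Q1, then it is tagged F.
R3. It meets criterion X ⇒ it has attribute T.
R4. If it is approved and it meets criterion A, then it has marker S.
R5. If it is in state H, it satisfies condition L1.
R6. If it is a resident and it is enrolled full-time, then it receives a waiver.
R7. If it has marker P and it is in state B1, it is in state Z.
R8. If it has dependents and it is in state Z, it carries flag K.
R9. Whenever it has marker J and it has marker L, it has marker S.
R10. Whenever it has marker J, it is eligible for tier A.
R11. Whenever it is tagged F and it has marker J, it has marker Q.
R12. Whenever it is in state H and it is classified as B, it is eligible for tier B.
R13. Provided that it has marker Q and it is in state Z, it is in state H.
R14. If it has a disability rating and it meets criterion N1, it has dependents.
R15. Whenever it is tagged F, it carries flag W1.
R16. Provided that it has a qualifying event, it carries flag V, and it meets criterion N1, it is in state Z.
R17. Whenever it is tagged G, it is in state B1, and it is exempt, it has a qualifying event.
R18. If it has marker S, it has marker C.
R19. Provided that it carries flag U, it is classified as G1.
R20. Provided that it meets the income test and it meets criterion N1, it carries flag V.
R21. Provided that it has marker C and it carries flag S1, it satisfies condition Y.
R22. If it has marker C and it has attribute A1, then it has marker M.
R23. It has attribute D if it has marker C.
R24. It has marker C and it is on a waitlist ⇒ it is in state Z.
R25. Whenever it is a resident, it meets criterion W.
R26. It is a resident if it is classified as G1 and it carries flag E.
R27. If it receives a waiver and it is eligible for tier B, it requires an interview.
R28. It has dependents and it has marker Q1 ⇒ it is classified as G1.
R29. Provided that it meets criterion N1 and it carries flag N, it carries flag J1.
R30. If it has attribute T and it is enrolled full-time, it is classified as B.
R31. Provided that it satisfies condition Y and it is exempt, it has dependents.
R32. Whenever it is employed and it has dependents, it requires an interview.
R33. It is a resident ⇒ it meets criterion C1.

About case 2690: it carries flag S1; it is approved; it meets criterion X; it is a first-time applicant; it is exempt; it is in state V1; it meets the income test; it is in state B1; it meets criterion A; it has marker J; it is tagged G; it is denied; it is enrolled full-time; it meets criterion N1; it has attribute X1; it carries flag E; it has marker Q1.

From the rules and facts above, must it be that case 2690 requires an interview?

Yes

By R2 (it carries flag S1, it is in state V1, it has marker Q1): it is tagged F.
By R3 (it meets criterion X): it has attribute T.
By R4 (it is approved, it meets criterion A): it has marker S.
By R11 (it is tagged F, it has marker J): it has marker Q.
By R17 (it is tagged G, it is in state B1, it is exempt): it has a qualifying event.
By R18 (it has marker S): it has marker C.
By R20 (it meets the income test, it meets criterion N1): it carries flag V.
By R21 (it has marker C, it carries flag S1): it satisfies condition Y.
By R30 (it has attribute T, it is enrolled full-time): it is classified as B.
By R31 (it satisfies condition Y, it is exempt): it has dependents.
By R16 (it has a qualifying event, it carries flag V, it meets criterion N1): it is in state Z.
By R28 (it has dependents, it has marker Q1): it is classified as G1.
By R13 (it has marker Q, it is in state Z): it is in state H.
By R26 (it is classified as G1, it carries flag E): it is a resident.
By R6 (it is a resident, it is enrolled full-time): it receives a waiver.
By R12 (it is in state H, it is classified as B): it is eligible for tier B.
By R27 (it receives a waiver, it is eligible for tier B): it requires an interview.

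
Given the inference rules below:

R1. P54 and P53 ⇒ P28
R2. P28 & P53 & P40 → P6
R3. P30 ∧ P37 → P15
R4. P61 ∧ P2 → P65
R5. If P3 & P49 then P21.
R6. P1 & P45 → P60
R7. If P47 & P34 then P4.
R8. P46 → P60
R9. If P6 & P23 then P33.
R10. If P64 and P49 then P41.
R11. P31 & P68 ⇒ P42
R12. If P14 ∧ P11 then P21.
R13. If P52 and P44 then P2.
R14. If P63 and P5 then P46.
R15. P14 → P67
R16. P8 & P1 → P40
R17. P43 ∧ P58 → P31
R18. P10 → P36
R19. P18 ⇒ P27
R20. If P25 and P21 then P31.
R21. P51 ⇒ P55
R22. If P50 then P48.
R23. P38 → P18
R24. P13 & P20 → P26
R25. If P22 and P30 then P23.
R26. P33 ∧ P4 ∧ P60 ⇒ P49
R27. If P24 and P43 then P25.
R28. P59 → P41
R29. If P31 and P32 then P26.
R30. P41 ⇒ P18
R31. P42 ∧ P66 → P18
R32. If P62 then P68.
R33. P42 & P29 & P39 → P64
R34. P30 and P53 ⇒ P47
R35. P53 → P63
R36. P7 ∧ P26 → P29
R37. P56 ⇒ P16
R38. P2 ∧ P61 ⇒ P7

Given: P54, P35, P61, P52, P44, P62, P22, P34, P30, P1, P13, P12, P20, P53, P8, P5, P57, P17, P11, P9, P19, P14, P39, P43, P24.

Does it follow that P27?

P28  (by R1: P54, P53)
P21  (by R12: P14, P11)
P2  (by R13: P52, P44)
P40  (by R16: P8, P1)
P26  (by R24: P13, P20)
P23  (by R25: P22, P30)
P25  (by R27: P24, P43)
P68  (by R32: P62)
P47  (by R34: P30, P53)
P63  (by R35: P53)
P7  (by R38: P2, P61)
P6  (by R2: P28, P53, P40)
P4  (by R7: P47, P34)
P33  (by R9: P6, P23)
P46  (by R14: P63, P5)
P31  (by R20: P25, P21)
P29  (by R36: P7, P26)
P60  (by R8: P46)
P42  (by R11: P31, P68)
P49  (by R26: P33, P4, P60)
P64  (by R33: P42, P29, P39)
P41  (by R10: P64, P49)
P18  (by R30: P41)
P27  (by R19: P18)

Yes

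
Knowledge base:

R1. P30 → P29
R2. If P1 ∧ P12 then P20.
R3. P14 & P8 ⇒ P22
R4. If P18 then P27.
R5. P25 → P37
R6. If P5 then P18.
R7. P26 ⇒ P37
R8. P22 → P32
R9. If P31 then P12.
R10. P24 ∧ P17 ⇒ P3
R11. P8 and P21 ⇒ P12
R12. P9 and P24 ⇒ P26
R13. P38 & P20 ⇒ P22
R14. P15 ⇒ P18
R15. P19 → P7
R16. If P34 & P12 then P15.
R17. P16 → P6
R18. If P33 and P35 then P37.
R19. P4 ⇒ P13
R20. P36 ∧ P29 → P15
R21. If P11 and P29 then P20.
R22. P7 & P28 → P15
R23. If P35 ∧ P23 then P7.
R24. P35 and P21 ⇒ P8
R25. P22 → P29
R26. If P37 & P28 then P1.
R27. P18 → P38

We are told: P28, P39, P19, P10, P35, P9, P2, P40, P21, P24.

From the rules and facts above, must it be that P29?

P26  (by R12: P9, P24)
P7  (by R15: P19)
P15  (by R22: P7, P28)
P8  (by R24: P35, P21)
P37  (by R7: P26)
P12  (by R11: P8, P21)
P18  (by R14: P15)
P1  (by R26: P37, P28)
P38  (by R27: P18)
P20  (by R2: P1, P12)
P22  (by R13: P38, P20)
P29  (by R25: P22)

Yes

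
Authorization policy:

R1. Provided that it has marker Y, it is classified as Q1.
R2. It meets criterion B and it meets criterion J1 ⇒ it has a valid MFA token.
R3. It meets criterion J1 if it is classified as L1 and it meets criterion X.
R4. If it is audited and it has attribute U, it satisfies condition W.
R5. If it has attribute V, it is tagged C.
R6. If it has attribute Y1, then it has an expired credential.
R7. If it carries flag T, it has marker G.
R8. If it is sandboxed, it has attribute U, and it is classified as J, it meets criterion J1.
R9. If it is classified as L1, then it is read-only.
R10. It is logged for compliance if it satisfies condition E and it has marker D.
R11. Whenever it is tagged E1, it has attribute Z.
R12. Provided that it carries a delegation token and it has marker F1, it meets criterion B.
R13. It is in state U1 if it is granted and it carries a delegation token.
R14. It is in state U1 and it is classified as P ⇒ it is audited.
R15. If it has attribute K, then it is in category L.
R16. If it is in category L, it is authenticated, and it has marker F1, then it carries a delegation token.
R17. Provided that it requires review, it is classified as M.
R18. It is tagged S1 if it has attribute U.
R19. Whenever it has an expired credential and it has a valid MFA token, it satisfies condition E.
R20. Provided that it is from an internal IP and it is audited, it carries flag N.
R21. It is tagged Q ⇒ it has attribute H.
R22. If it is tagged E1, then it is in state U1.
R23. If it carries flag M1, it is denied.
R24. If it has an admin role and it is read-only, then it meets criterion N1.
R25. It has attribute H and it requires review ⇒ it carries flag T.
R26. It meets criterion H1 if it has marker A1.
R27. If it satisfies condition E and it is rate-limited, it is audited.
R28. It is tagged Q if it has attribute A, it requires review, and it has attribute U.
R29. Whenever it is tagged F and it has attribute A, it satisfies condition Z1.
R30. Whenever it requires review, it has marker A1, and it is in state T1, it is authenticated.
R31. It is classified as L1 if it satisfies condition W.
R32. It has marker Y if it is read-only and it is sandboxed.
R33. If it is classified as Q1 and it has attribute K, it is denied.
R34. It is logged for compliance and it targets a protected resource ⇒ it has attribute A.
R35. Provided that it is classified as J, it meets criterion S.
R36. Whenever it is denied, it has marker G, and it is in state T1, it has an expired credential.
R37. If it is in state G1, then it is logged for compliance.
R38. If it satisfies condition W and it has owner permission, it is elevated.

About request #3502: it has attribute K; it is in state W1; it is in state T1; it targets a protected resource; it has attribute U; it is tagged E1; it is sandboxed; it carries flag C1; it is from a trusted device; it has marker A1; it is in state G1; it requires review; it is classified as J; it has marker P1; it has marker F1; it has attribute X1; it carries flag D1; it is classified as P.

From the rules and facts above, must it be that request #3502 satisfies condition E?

By R8 (it is sandboxed, it has attribute U, it is classified as J): it meets criterion J1.
By R15 (it has attribute K): it is in category L.
By R22 (it is tagged E1): it is in state U1.
By R30 (it requires review, it has marker A1, it is in state T1): it is authenticated.
By R37 (it is in state G1): it is logged for compliance.
By R14 (it is in state U1, it is classified as P): it is audited.
By R16 (it is in category L, it is authenticated, it has marker F1): it carries a delegation token.
By R34 (it is logged for compliance, it targets a protected resource): it has attribute A.
By R4 (it is audited, it has attribute U): it satisfies condition W.
By R12 (it carries a delegation token, it has marker F1): it meets criterion B.
By R28 (it has attribute A, it requires review, it has attribute U): it is tagged Q.
By R31 (it satisfies condition W): it is classified as L1.
By R2 (it meets criterion B, it meets criterion J1): it has a valid MFA token.
By R9 (it is classified as L1): it is read-only.
By R21 (it is tagged Q): it has attribute H.
By R25 (it has attribute H, it requires review): it carries flag T.
By R32 (it is read-only, it is sandboxed): it has marker Y.
By R1 (it has marker Y): it is classified as Q1.
By R7 (it carries flag T): it has marker G.
By R33 (it is classified as Q1, it has attribute K): it is denied.
By R36 (it is denied, it has marker G, it is in state T1): it has an expired credential.
By R19 (it has an expired credential, it has a valid MFA token): it satisfies condition E.

Yes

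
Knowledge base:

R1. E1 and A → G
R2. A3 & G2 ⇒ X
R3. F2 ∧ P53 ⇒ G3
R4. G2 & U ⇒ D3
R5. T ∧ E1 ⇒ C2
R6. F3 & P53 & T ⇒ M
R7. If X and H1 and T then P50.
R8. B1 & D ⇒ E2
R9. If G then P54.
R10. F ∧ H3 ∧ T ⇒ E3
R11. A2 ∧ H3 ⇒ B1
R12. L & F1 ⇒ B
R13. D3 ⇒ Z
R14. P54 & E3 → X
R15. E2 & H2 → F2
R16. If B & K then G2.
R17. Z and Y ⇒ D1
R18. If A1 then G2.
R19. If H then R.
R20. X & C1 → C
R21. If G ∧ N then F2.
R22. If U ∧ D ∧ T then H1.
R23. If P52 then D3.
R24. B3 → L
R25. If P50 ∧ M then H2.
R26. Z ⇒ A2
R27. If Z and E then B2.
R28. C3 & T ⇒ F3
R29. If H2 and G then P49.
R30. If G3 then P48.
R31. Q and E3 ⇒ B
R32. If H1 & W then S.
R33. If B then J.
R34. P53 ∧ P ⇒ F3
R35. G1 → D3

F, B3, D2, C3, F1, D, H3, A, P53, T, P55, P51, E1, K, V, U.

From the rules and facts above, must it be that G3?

G  (by R1: E1, A)
P54  (by R9: G)
E3  (by R10: F, H3, T)
X  (by R14: P54, E3)
H1  (by R22: U, D, T)
L  (by R24: B3)
F3  (by R28: C3, T)
M  (by R6: F3, P53, T)
P50  (by R7: X, H1, T)
B  (by R12: L, F1)
G2  (by R16: B, K)
H2  (by R25: P50, M)
D3  (by R4: G2, U)
Z  (by R13: D3)
A2  (by R26: Z)
B1  (by R11: A2, H3)
E2  (by R8: B1, D)
F2  (by R15: E2, H2)
G3  (by R3: F2, P53)

Yes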